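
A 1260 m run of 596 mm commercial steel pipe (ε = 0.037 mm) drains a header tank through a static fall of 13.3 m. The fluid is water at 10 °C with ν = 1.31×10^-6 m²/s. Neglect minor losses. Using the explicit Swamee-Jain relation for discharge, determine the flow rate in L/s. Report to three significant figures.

Swamee-Jain (Type II): Q = -0.965·√(gD⁵h_f/L)·ln[ε/(3.7D) + √(3.17ν²L/(gD³h_f))]
√(gD⁵h_f/L) = √(9.81·0.596⁵·13.3/1260) = 0.08825
ε/(3.7D) = 1.68×10^-5; √(3.17ν²L/(gD³h_f)) = 1.58×10^-5
Q = -0.965·0.08825·ln(3.253×10^-5) = 0.8799 m³/s
Check: V = 3.15 m/s, Re = 1.43×10^6, f = 0.01247, h_f = 13.4 m ≈ 13.3 m ✓

Q ≈ 880 L/s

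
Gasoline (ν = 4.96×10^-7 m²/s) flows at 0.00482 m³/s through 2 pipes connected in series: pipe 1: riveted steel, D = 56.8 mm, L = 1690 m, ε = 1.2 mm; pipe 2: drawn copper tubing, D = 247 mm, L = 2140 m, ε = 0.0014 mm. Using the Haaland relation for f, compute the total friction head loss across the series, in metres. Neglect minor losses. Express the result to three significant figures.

Pipe 1: V = 1.902 m/s, Re = 2.18×10^5, ε/D = 0.0211, f = 0.04994, h_1 = f(L/D)V²/2g = 274.1 m
Pipe 2: V = 0.1006 m/s, Re = 5.01×10^4, ε/D = 5.67×10^-6, f = 0.02072, h_2 = f(L/D)V²/2g = 0.09257 m
Series → Q common, losses add: H = Σh = 274.2 m

H ≈ 274 m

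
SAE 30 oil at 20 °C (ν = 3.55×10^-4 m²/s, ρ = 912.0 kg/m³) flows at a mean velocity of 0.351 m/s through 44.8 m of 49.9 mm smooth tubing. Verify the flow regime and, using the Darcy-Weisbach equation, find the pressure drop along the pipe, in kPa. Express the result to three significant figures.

Re = VD/ν = 0.351·0.04990/3.55×10^-4 = 49.3 → laminar (Re < 2300)
f = 64/Re = 1.297
h_f = f(L/D)V²/(2g) = 1.297·(44.8/0.04990)·0.351²/(2·9.81) = 7.313 m
Δp = ρg·h_f = 912.0·9.81·7.313 = 65.43 kPa

Δp ≈ 65.4 kPa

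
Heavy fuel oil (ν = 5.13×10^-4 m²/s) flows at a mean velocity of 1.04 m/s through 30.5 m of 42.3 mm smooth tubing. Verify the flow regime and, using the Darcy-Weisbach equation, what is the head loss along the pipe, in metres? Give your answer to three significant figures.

Re = VD/ν = 1.04·0.04230/5.13×10^-4 = 85.8 → laminar (Re < 2300)
f = 64/Re = 0.7463
h_f = f(L/D)V²/(2g) = 0.7463·(30.5/0.04230)·1.04²/(2·9.81) = 29.67 m

h_f ≈ 29.7 m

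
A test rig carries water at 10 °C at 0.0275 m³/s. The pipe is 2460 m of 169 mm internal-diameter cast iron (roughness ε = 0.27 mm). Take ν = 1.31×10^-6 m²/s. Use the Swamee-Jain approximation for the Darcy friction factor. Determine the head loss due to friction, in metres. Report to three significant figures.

V = 4Q/(πD²) = 4·0.0275/(π·0.169²) = 1.226 m/s
Re = VD/ν = 1.226·0.169/1.31×10^-6 = 1.58×10^5 → turbulent
ε/D = 0.27/169 = 0.00160
Swamee-Jain: f = 0.02355
h_f = f(L/D)V²/(2g) = 0.02355·(2460/0.169)·1.226²/(2·9.81) = 26.26 m

h_f ≈ 26.3 m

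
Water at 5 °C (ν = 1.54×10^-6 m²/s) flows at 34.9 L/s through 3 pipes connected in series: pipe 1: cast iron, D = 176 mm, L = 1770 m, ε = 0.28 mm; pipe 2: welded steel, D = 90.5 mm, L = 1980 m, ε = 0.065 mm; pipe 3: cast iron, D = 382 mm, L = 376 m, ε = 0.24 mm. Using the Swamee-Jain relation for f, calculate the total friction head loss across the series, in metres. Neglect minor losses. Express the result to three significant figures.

H ≈ 662 m

Pipe 1: V = 1.435 m/s, Re = 1.64×10^5, ε/D = 0.00159, f = 0.02349, h_1 = f(L/D)V²/2g = 24.77 m
Pipe 2: V = 5.425 m/s, Re = 3.19×10^5, ε/D = 7.18×10^-4, f = 0.01942, h_2 = f(L/D)V²/2g = 637.3 m
Pipe 3: V = 0.3045 m/s, Re = 7.55×10^4, ε/D = 6.28×10^-4, f = 0.02170, h_3 = f(L/D)V²/2g = 0.1010 m
Series → Q common, losses add: H = Σh = 662.2 m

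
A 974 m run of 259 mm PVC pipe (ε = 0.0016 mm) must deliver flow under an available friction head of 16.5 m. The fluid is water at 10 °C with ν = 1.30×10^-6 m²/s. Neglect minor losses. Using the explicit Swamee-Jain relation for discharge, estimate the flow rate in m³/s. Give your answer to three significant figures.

Swamee-Jain (Type II): Q = -0.965·√(gD⁵h_f/L)·ln[ε/(3.7D) + √(3.17ν²L/(gD³h_f))]
√(gD⁵h_f/L) = √(9.81·0.259⁵·16.5/974) = 0.01392
ε/(3.7D) = 1.67×10^-6; √(3.17ν²L/(gD³h_f)) = 4.31×10^-5
Q = -0.965·0.01392·ln(4.474×10^-5) = 0.1345 m³/s
Check: V = 2.55 m/s, Re = 5.09×10^5, f = 0.01315, h_f = 16.4 m ≈ 16.5 m ✓

Q ≈ 0.134 m³/s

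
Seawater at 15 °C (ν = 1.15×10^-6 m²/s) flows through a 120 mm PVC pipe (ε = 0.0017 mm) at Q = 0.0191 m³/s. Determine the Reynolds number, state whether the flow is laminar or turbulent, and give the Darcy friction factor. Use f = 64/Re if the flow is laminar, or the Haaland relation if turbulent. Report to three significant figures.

V = 4Q/(πD²) = 1.689 m/s
Re = VD/ν = 1.689·0.120/1.15×10^-6 = 1.76×10^5
Re > 4000 → turbulent; ε/D = 1.42×10^-5
Haaland: f = 0.01597

Re ≈ 1.76×10^5; turbulent; f ≈ 0.0160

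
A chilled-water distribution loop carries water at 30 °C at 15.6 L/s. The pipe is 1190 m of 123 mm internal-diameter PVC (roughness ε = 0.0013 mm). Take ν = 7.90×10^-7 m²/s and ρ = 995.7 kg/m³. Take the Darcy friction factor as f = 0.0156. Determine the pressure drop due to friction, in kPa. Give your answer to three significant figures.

Δp ≈ 130 kPa

V = 4Q/(πD²) = 4·0.0156/(π·0.123²) = 1.313 m/s
h_f = f(L/D)V²/(2g) = 0.01560·(1190/0.123)·1.313²/(2·9.81) = 13.26 m
Δp = ρg·h_f = 995.7·9.81·13.26 = 129.5 kPa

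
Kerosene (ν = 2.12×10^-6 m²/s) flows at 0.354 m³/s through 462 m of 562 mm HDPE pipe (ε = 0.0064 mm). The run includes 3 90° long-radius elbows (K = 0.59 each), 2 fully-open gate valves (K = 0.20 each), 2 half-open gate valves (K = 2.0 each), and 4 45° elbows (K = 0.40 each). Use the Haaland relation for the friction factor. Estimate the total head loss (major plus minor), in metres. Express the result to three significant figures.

V = 4Q/(πD²) = 1.427 m/s; V²/2g = 0.1038 m
Re = 3.78×10^5, ε/D = 1.14×10^-5 → f = 0.01385 (Haaland)
Major: h_f = f(L/D)·V²/2g = 0.01385·822.1·0.1038 = 1.182 m
Minor: ΣK = 7.77; h_m = ΣK·V²/2g = 0.8065 m
Total H_L = 1.182 + 0.8065 = 1.988 m

H_L ≈ 1.99 m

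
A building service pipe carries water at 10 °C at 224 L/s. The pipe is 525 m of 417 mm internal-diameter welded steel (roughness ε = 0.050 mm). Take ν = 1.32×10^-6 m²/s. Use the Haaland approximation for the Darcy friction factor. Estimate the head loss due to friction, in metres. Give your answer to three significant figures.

h_f ≈ 2.49 m

V = 4Q/(πD²) = 4·0.224/(π·0.417²) = 1.640 m/s
Re = VD/ν = 1.640·0.417/1.32×10^-6 = 5.18×10^5 → turbulent
ε/D = 0.050/417 = 1.20×10^-4
Haaland: f = 0.01443
h_f = f(L/D)V²/(2g) = 0.01443·(525/0.417)·1.640²/(2·9.81) = 2.491 m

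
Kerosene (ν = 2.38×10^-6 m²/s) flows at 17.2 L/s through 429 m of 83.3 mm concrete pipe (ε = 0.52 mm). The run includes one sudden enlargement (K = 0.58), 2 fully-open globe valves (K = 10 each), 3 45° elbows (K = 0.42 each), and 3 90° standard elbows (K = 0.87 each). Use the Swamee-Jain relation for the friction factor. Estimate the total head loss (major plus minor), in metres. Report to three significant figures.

V = 4Q/(πD²) = 3.156 m/s; V²/2g = 0.5077 m
Re = 1.10×10^5, ε/D = 0.00624 → f = 0.03349 (Swamee-Jain)
Major: h_f = f(L/D)·V²/2g = 0.03349·5150·0.5077 = 87.57 m
Minor: ΣK = 24.4; h_m = ΣK·V²/2g = 12.41 m
Total H_L = 87.57 + 12.41 = 99.98 m

H_L ≈ 100.0 m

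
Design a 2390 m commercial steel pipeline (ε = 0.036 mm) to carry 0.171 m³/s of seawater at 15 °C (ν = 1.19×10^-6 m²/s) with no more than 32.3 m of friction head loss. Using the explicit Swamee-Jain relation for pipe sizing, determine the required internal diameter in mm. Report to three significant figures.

D ≈ 307 mm

Swamee-Jain (Type III): D = 0.66·[ε^1.25·(LQ²/(gh_f))^4.75 + ν·Q^9.4·(L/(gh_f))^5.2]^0.04
LQ²/(gh_f) = 0.2206; L/(gh_f) = 7.543
Term 1 = ε^1.25·(…)^4.75 = 2.12×10^-9; Term 2 = ν·Q^9.4·(…)^5.2 = 2.68×10^-9
D = 0.66·(2.12×10^-9 + 2.68×10^-9)^0.04 = 0.3068 m = 307 mm
Check: V = 2.31 m/s, Re = 5.96×10^5, f = 0.01440, h_f = 30.6 m ≈ 32.3 m ✓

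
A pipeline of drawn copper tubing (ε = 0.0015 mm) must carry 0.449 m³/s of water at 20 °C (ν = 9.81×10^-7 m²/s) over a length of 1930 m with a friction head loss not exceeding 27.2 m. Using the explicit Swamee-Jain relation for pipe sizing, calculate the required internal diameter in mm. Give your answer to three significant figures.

D ≈ 424 mm

Swamee-Jain (Type III): D = 0.66·[ε^1.25·(LQ²/(gh_f))^4.75 + ν·Q^9.4·(L/(gh_f))^5.2]^0.04
LQ²/(gh_f) = 1.458; L/(gh_f) = 7.233
Term 1 = ε^1.25·(…)^4.75 = 3.15×10^-7; Term 2 = ν·Q^9.4·(…)^5.2 = 1.55×10^-5
D = 0.66·(3.15×10^-7 + 1.55×10^-5)^0.04 = 0.4242 m = 424 mm
Check: V = 3.18 m/s, Re = 1.37×10^6, f = 0.01112, h_f = 26.0 m ≈ 27.2 m ✓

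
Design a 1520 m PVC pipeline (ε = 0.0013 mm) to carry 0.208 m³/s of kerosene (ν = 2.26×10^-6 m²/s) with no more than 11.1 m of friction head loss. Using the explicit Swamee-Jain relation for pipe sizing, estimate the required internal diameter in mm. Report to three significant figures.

D ≈ 376 mm

Swamee-Jain (Type III): D = 0.66·[ε^1.25·(LQ²/(gh_f))^4.75 + ν·Q^9.4·(L/(gh_f))^5.2]^0.04
LQ²/(gh_f) = 0.6039; L/(gh_f) = 13.96
Term 1 = ε^1.25·(…)^4.75 = 4.00×10^-9; Term 2 = ν·Q^9.4·(…)^5.2 = 7.89×10^-7
D = 0.66·(4.00×10^-9 + 7.89×10^-7)^0.04 = 0.3763 m = 376 mm
Check: V = 1.87 m/s, Re = 3.11×10^5, f = 0.01432, h_f = 10.3 m ≈ 11.1 m ✓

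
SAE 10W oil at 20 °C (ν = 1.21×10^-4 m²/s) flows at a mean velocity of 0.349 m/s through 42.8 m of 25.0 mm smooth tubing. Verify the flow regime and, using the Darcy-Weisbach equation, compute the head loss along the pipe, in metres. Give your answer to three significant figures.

Re = VD/ν = 0.349·0.02500/1.21×10^-4 = 72.1 → laminar (Re < 2300)
f = 64/Re = 0.8876
h_f = f(L/D)V²/(2g) = 0.8876·(42.8/0.02500)·0.349²/(2·9.81) = 9.433 m

h_f ≈ 9.43 m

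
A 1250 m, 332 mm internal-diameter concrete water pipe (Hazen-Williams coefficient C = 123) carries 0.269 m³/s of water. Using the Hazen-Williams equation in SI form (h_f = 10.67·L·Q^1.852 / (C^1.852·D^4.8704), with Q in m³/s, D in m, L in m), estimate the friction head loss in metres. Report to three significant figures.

h_f ≈ 33.9 m

h_f = 10.67·1250·0.269^1.852 / (123^1.852·0.332^4.8704) = 33.94 m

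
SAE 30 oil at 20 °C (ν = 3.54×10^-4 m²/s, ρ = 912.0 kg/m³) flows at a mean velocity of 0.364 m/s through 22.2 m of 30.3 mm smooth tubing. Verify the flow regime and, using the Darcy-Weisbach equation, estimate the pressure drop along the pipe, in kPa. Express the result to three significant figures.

Δp ≈ 90.9 kPa

Re = VD/ν = 0.364·0.03030/3.54×10^-4 = 31.2 → laminar (Re < 2300)
f = 64/Re = 2.054
h_f = f(L/D)V²/(2g) = 2.054·(22.2/0.03030)·0.364²/(2·9.81) = 10.16 m
Δp = ρg·h_f = 912.0·9.81·10.16 = 90.93 kPa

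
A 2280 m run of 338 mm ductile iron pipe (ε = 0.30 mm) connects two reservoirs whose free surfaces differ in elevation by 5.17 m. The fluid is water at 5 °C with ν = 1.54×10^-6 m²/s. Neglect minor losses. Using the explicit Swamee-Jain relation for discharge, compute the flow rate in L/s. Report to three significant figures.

Q ≈ 76.5 L/s

Swamee-Jain (Type II): Q = -0.965·√(gD⁵h_f/L)·ln[ε/(3.7D) + √(3.17ν²L/(gD³h_f))]
√(gD⁵h_f/L) = √(9.81·0.338⁵·5.17/2280) = 0.009906
ε/(3.7D) = 2.40×10^-4; √(3.17ν²L/(gD³h_f)) = 9.36×10^-5
Q = -0.965·0.009906·ln(3.334×10^-4) = 0.07653 m³/s
Check: V = 0.853 m/s, Re = 1.87×10^5, f = 0.02083, h_f = 5.21 m ≈ 5.17 m ✓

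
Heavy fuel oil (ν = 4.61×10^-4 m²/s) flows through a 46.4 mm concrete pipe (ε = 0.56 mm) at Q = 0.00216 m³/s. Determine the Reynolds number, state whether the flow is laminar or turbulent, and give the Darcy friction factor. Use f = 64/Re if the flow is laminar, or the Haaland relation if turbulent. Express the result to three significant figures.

Re ≈ 129; laminar; f = 64/Re ≈ 0.498

V = 4Q/(πD²) = 1.277 m/s
Re = VD/ν = 1.277·0.0464/4.61×10^-4 = 129
Re < 2300 → laminar → f = 64/Re = 0.4978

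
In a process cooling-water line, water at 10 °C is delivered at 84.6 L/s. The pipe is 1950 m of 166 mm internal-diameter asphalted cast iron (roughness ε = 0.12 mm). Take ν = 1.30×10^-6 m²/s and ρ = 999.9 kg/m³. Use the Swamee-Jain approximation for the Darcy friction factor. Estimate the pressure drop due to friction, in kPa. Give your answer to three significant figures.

Δp ≈ 1710 kPa

V = 4Q/(πD²) = 4·0.0846/(π·0.166²) = 3.909 m/s
Re = VD/ν = 3.909·0.166/1.30×10^-6 = 4.99×10^5 → turbulent
ε/D = 0.12/166 = 7.23×10^-4
Swamee-Jain: f = 0.01904
h_f = f(L/D)V²/(2g) = 0.01904·(1950/0.166)·3.909²/(2·9.81) = 174.2 m
Δp = ρg·h_f = 999.9·9.81·174.2 = 1709 kPa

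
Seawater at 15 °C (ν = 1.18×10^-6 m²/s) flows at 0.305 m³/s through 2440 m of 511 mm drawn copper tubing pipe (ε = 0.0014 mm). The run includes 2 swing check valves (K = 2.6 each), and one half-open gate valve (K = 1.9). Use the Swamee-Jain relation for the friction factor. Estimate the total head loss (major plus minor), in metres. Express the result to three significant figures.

H_L ≈ 7.57 m

V = 4Q/(πD²) = 1.487 m/s; V²/2g = 0.1127 m
Re = 6.44×10^5, ε/D = 2.74×10^-6 → f = 0.01257 (Swamee-Jain)
Major: h_f = f(L/D)·V²/2g = 0.01257·4775·0.1127 = 6.766 m
Minor: ΣK = 7.10; h_m = ΣK·V²/2g = 0.8004 m
Total H_L = 6.766 + 0.8004 = 7.566 m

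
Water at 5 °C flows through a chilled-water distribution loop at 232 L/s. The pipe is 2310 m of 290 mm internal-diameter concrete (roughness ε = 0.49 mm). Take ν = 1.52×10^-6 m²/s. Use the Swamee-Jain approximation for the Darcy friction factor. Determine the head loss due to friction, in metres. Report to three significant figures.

V = 4Q/(πD²) = 4·0.232/(π·0.290²) = 3.512 m/s
Re = VD/ν = 3.512·0.290/1.52×10^-6 = 6.70×10^5 → turbulent
ε/D = 0.49/290 = 0.00169
Swamee-Jain: f = 0.02281
h_f = f(L/D)V²/(2g) = 0.02281·(2310/0.290)·3.512²/(2·9.81) = 114.3 m

h_f ≈ 114 m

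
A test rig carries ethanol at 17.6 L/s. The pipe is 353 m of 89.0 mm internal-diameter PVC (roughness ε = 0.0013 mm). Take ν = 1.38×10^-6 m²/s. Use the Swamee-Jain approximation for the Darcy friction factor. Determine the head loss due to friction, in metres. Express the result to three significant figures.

V = 4Q/(πD²) = 4·0.0176/(π·0.0890²) = 2.829 m/s
Re = VD/ν = 2.829·0.0890/1.38×10^-6 = 1.82×10^5 → turbulent
ε/D = 0.0013/89.0 = 1.46×10^-5
Swamee-Jain: f = 0.01594
h_f = f(L/D)V²/(2g) = 0.01594·(353/0.0890)·2.829²/(2·9.81) = 25.79 m

h_f ≈ 25.8 m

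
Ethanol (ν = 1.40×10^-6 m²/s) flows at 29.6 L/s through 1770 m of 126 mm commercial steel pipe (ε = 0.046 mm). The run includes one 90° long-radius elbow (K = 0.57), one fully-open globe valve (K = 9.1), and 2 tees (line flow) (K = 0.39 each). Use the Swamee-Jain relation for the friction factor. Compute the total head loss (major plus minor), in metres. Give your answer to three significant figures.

V = 4Q/(πD²) = 2.374 m/s; V²/2g = 0.2872 m
Re = 2.14×10^5, ε/D = 3.65×10^-4 → f = 0.01806 (Swamee-Jain)
Major: h_f = f(L/D)·V²/2g = 0.01806·14048·0.2872 = 72.87 m
Minor: ΣK = 10.4; h_m = ΣK·V²/2g = 3.002 m
Total H_L = 72.87 + 3.002 = 75.87 m

H_L ≈ 75.9 m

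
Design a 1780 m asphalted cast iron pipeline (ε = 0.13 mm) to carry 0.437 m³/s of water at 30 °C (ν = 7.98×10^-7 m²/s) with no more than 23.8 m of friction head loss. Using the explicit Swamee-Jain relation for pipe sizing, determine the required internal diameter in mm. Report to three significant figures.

Swamee-Jain (Type III): D = 0.66·[ε^1.25·(LQ²/(gh_f))^4.75 + ν·Q^9.4·(L/(gh_f))^5.2]^0.04
LQ²/(gh_f) = 1.456; L/(gh_f) = 7.624
Term 1 = ε^1.25·(…)^4.75 = 8.27×10^-5; Term 2 = ν·Q^9.4·(…)^5.2 = 1.29×10^-5
D = 0.66·(8.27×10^-5 + 1.29×10^-5)^0.04 = 0.4558 m = 456 mm
Check: V = 2.68 m/s, Re = 1.53×10^6, f = 0.01537, h_f = 21.9 m ≈ 23.8 m ✓

D ≈ 456 mm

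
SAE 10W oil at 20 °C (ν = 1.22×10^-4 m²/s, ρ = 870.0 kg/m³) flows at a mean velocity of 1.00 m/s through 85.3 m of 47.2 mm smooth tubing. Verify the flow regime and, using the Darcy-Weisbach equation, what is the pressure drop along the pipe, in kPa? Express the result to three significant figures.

Δp ≈ 130 kPa

Re = VD/ν = 1.00·0.04720/1.22×10^-4 = 387 → laminar (Re < 2300)
f = 64/Re = 0.1654
h_f = f(L/D)V²/(2g) = 0.1654·(85.3/0.04720)·1.00²/(2·9.81) = 15.24 m
Δp = ρg·h_f = 870.0·9.81·15.24 = 130.0 kPa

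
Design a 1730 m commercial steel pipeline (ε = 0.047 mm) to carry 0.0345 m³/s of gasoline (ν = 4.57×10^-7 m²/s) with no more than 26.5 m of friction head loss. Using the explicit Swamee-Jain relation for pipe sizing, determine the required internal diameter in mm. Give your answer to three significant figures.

D ≈ 162 mm

Swamee-Jain (Type III): D = 0.66·[ε^1.25·(LQ²/(gh_f))^4.75 + ν·Q^9.4·(L/(gh_f))^5.2]^0.04
LQ²/(gh_f) = 0.007921; L/(gh_f) = 6.655
Term 1 = ε^1.25·(…)^4.75 = 4.07×10^-16; Term 2 = ν·Q^9.4·(…)^5.2 = 1.57×10^-16
D = 0.66·(4.07×10^-16 + 1.57×10^-16)^0.04 = 0.1620 m = 162 mm
Check: V = 1.67 m/s, Re = 5.93×10^5, f = 0.01611, h_f = 24.5 m ≈ 26.5 m ✓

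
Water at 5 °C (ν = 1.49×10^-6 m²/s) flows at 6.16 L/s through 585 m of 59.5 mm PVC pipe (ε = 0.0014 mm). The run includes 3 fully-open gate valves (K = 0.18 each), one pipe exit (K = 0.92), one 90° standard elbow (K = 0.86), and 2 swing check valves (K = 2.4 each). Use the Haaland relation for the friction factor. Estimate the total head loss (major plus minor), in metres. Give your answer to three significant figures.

V = 4Q/(πD²) = 2.215 m/s; V²/2g = 0.2502 m
Re = 8.85×10^4, ε/D = 2.35×10^-5 → f = 0.01837 (Haaland)
Major: h_f = f(L/D)·V²/2g = 0.01837·9832·0.2502 = 45.19 m
Minor: ΣK = 7.12; h_m = ΣK·V²/2g = 1.781 m
Total H_L = 45.19 + 1.781 = 46.97 m

H_L ≈ 47.0 m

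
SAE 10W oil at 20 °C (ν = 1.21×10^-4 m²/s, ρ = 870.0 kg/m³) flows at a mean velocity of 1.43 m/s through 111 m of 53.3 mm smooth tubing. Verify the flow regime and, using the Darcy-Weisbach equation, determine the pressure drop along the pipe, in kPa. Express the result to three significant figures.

Δp ≈ 188 kPa

Re = VD/ν = 1.43·0.05330/1.21×10^-4 = 630 → laminar (Re < 2300)
f = 64/Re = 0.1016
h_f = f(L/D)V²/(2g) = 0.1016·(111/0.05330)·1.43²/(2·9.81) = 22.05 m
Δp = ρg·h_f = 870.0·9.81·22.05 = 188.2 kPa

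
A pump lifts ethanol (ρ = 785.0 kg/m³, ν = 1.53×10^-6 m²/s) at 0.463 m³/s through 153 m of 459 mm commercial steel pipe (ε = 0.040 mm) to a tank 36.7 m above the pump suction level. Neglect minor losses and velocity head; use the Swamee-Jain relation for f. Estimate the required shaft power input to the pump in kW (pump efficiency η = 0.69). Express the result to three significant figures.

V = 4Q/(πD²) = 2.798 m/s; Re = 8.39×10^5; ε/D = 8.71×10^-5; f = 0.01353
h_f = f(L/D)V²/2g = 1.800 m
Total head H = z + h_f = 36.7 + 1.800 = 38.50 m
P_hyd = ρgQH = 785.0·9.81·0.463·38.50 = 137.3 kW
P_shaft = P_hyd/η = 137.3/0.69 = 198.9 kW

P_shaft ≈ 199 kW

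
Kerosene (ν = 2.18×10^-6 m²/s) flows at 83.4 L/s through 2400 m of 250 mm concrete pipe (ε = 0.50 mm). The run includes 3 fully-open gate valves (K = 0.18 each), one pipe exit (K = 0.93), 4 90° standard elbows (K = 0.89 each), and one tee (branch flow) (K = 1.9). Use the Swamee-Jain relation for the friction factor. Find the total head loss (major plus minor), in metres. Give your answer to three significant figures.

V = 4Q/(πD²) = 1.699 m/s; V²/2g = 0.1471 m
Re = 1.95×10^5, ε/D = 0.00200 → f = 0.02451 (Swamee-Jain)
Major: h_f = f(L/D)·V²/2g = 0.02451·9600·0.1471 = 34.62 m
Minor: ΣK = 6.93; h_m = ΣK·V²/2g = 1.020 m
Total H_L = 34.62 + 1.020 = 35.64 m

H_L ≈ 35.6 m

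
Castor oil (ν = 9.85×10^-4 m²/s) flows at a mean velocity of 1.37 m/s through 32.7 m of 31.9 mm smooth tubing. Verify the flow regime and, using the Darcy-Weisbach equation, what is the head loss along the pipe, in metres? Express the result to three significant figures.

h_f ≈ 141 m

Re = VD/ν = 1.37·0.03190/9.85×10^-4 = 44.4 → laminar (Re < 2300)
f = 64/Re = 1.442
h_f = f(L/D)V²/(2g) = 1.442·(32.7/0.03190)·1.37²/(2·9.81) = 141.5 m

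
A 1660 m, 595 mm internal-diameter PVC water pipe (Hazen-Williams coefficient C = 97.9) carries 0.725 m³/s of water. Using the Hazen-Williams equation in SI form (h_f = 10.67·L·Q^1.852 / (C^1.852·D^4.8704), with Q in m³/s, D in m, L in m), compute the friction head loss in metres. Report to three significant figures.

h_f = 10.67·1660·0.725^1.852 / (97.9^1.852·0.595^4.8704) = 25.17 m

h_f ≈ 25.2 m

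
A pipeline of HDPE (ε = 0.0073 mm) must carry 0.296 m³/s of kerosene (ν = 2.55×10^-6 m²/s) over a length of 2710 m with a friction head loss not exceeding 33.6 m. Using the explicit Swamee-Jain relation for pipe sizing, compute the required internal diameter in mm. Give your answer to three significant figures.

Swamee-Jain (Type III): D = 0.66·[ε^1.25·(LQ²/(gh_f))^4.75 + ν·Q^9.4·(L/(gh_f))^5.2]^0.04
LQ²/(gh_f) = 0.7204; L/(gh_f) = 8.222
Term 1 = ε^1.25·(…)^4.75 = 7.99×10^-8; Term 2 = ν·Q^9.4·(…)^5.2 = 1.56×10^-6
D = 0.66·(7.99×10^-8 + 1.56×10^-6)^0.04 = 0.3874 m = 387 mm
Check: V = 2.51 m/s, Re = 3.81×10^5, f = 0.01400, h_f = 31.5 m ≈ 33.6 m ✓

D ≈ 387 mm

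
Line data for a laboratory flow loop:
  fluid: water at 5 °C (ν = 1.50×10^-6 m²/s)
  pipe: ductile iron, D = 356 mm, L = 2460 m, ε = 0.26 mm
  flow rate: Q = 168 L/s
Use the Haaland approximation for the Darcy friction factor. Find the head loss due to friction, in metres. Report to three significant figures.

V = 4Q/(πD²) = 4·0.168/(π·0.356²) = 1.688 m/s
Re = VD/ν = 1.688·0.356/1.50×10^-6 = 4.01×10^5 → turbulent
ε/D = 0.26/356 = 7.30×10^-4
Haaland: f = 0.01905
h_f = f(L/D)V²/(2g) = 0.01905·(2460/0.356)·1.688²/(2·9.81) = 19.12 m

h_f ≈ 19.1 m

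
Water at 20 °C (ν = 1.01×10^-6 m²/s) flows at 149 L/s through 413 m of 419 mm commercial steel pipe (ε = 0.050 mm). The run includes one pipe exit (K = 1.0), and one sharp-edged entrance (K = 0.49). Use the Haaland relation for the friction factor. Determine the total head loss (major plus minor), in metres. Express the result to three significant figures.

V = 4Q/(πD²) = 1.081 m/s; V²/2g = 0.05952 m
Re = 4.48×10^5, ε/D = 1.19×10^-4 → f = 0.01465 (Haaland)
Major: h_f = f(L/D)·V²/2g = 0.01465·985.7·0.05952 = 0.8596 m
Minor: ΣK = 1.49; h_m = ΣK·V²/2g = 0.08868 m
Total H_L = 0.8596 + 0.08868 = 0.9483 m

H_L ≈ 0.948 m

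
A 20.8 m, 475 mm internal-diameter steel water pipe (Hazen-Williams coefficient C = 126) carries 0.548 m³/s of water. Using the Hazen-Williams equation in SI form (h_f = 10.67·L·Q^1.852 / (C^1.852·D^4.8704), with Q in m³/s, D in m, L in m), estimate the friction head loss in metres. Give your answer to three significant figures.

h_f ≈ 0.353 m

h_f = 10.67·20.8·0.548^1.852 / (126^1.852·0.475^4.8704) = 0.3525 m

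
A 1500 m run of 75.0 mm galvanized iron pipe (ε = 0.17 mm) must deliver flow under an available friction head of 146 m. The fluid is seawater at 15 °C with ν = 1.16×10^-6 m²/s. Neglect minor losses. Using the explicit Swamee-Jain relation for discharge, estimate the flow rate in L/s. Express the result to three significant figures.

Swamee-Jain (Type II): Q = -0.965·√(gD⁵h_f/L)·ln[ε/(3.7D) + √(3.17ν²L/(gD³h_f))]
√(gD⁵h_f/L) = √(9.81·0.0750⁵·146/1500) = 0.001505
ε/(3.7D) = 6.13×10^-4; √(3.17ν²L/(gD³h_f)) = 1.03×10^-4
Q = -0.965·0.001505·ln(7.155×10^-4) = 0.01052 m³/s
Check: V = 2.38 m/s, Re = 1.54×10^5, f = 0.02546, h_f = 147 m ≈ 146 m ✓

Q ≈ 10.5 L/s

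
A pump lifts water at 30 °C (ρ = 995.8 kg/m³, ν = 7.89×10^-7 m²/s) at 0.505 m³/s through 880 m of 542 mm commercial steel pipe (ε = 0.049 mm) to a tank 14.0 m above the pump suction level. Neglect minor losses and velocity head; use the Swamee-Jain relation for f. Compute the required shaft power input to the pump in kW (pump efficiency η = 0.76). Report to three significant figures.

V = 4Q/(πD²) = 2.189 m/s; Re = 1.50×10^6; ε/D = 9.04×10^-5; f = 0.01294
h_f = f(L/D)V²/2g = 5.131 m
Total head H = z + h_f = 14.0 + 5.131 = 19.13 m
P_hyd = ρgQH = 995.8·9.81·0.505·19.13 = 94.38 kW
P_shaft = P_hyd/η = 94.38/0.76 = 124.2 kW

P_shaft ≈ 124 kW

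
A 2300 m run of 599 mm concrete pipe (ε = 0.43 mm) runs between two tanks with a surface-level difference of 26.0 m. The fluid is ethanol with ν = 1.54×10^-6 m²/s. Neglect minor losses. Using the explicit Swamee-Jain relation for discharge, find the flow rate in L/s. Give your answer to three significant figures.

Swamee-Jain (Type II): Q = -0.965·√(gD⁵h_f/L)·ln[ε/(3.7D) + √(3.17ν²L/(gD³h_f))]
√(gD⁵h_f/L) = √(9.81·0.599⁵·26.0/2300) = 0.09247
ε/(3.7D) = 1.94×10^-4; √(3.17ν²L/(gD³h_f)) = 1.78×10^-5
Q = -0.965·0.09247·ln(2.118×10^-4) = 0.7550 m³/s
Check: V = 2.68 m/s, Re = 1.04×10^6, f = 0.01861, h_f = 26.1 m ≈ 26.0 m ✓

Q ≈ 755 L/s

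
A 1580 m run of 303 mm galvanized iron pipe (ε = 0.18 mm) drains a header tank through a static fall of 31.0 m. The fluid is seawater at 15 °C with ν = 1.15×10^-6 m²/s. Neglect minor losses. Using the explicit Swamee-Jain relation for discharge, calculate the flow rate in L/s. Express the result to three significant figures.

Swamee-Jain (Type II): Q = -0.965·√(gD⁵h_f/L)·ln[ε/(3.7D) + √(3.17ν²L/(gD³h_f))]
√(gD⁵h_f/L) = √(9.81·0.303⁵·31.0/1580) = 0.02217
ε/(3.7D) = 1.61×10^-4; √(3.17ν²L/(gD³h_f)) = 2.80×10^-5
Q = -0.965·0.02217·ln(1.885×10^-4) = 0.1835 m³/s
Check: V = 2.54 m/s, Re = 6.70×10^5, f = 0.01813, h_f = 31.2 m ≈ 31.0 m ✓

Q ≈ 183 L/s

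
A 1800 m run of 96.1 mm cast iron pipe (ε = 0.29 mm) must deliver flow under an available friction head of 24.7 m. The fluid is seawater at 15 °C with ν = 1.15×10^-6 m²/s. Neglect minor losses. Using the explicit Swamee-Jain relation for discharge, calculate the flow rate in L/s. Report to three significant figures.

Q ≈ 7.00 L/s

Swamee-Jain (Type II): Q = -0.965·√(gD⁵h_f/L)·ln[ε/(3.7D) + √(3.17ν²L/(gD³h_f))]
√(gD⁵h_f/L) = √(9.81·0.0961⁵·24.7/1800) = 0.001050
ε/(3.7D) = 8.16×10^-4; √(3.17ν²L/(gD³h_f)) = 1.87×10^-4
Q = -0.965·0.001050·ln(0.001003) = 0.006999 m³/s
Check: V = 0.965 m/s, Re = 8.06×10^4, f = 0.02806, h_f = 24.9 m ≈ 24.7 m ✓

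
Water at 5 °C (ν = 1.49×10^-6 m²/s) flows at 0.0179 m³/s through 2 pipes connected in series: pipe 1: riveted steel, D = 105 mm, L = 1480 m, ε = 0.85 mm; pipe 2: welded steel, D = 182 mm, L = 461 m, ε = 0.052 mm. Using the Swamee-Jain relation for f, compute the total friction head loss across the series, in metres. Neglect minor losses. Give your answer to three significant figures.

H ≈ 112 m

Pipe 1: V = 2.067 m/s, Re = 1.46×10^5, ε/D = 0.00810, f = 0.03601, h_1 = f(L/D)V²/2g = 110.5 m
Pipe 2: V = 0.6881 m/s, Re = 8.40×10^4, ε/D = 2.86×10^-4, f = 0.01997, h_2 = f(L/D)V²/2g = 1.220 m
Series → Q common, losses add: H = Σh = 111.8 m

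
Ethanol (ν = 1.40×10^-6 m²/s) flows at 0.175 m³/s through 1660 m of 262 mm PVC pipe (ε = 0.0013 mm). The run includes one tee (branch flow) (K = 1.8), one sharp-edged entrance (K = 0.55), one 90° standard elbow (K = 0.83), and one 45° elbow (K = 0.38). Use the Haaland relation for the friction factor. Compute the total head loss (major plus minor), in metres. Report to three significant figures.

H_L ≈ 45.1 m

V = 4Q/(πD²) = 3.246 m/s; V²/2g = 0.5370 m
Re = 6.07×10^5, ε/D = 4.96×10^-6 → f = 0.01268 (Haaland)
Major: h_f = f(L/D)·V²/2g = 0.01268·6336·0.5370 = 43.15 m
Minor: ΣK = 3.56; h_m = ΣK·V²/2g = 1.912 m
Total H_L = 43.15 + 1.912 = 45.06 m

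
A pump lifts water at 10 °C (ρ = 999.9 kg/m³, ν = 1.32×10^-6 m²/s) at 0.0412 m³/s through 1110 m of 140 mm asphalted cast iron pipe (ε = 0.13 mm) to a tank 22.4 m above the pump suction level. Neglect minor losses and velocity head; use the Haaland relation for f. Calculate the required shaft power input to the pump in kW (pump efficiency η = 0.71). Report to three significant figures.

P_shaft ≈ 46.1 kW

V = 4Q/(πD²) = 2.676 m/s; Re = 2.84×10^5; ε/D = 9.29×10^-4; f = 0.02026
h_f = f(L/D)V²/2g = 58.66 m
Total head H = z + h_f = 22.4 + 58.66 = 81.06 m
P_hyd = ρgQH = 999.9·9.81·0.0412·81.06 = 32.76 kW
P_shaft = P_hyd/η = 32.76/0.71 = 46.14 kW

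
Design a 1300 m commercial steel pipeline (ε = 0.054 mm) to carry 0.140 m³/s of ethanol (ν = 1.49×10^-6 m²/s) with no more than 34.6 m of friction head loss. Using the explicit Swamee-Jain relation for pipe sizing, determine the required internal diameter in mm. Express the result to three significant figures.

D ≈ 252 mm

Swamee-Jain (Type III): D = 0.66·[ε^1.25·(LQ²/(gh_f))^4.75 + ν·Q^9.4·(L/(gh_f))^5.2]^0.04
LQ²/(gh_f) = 0.07507; L/(gh_f) = 3.830
Term 1 = ε^1.25·(…)^4.75 = 2.11×10^-11; Term 2 = ν·Q^9.4·(…)^5.2 = 1.51×10^-11
D = 0.66·(2.11×10^-11 + 1.51×10^-11)^0.04 = 0.2523 m = 252 mm
Check: V = 2.80 m/s, Re = 4.74×10^5, f = 0.01571, h_f = 32.4 m ≈ 34.6 m ✓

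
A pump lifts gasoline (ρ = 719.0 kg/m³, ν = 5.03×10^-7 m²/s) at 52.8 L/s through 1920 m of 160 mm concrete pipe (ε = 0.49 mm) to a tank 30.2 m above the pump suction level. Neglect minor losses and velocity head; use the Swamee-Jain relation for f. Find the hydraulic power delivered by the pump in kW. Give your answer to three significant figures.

V = 4Q/(πD²) = 2.626 m/s; Re = 8.35×10^5; ε/D = 0.00306; f = 0.02656
h_f = f(L/D)V²/2g = 112.0 m
Total head H = z + h_f = 30.2 + 112.0 = 142.2 m
P_hyd = ρgQH = 719.0·9.81·0.0528·142.2 = 52.96 kW

P_hyd ≈ 53.0 kW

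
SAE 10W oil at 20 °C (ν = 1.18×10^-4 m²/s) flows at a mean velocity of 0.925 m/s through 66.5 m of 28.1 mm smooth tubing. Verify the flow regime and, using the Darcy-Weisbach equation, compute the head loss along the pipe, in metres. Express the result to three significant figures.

h_f ≈ 30.0 m

Re = VD/ν = 0.925·0.02810/1.18×10^-4 = 220 → laminar (Re < 2300)
f = 64/Re = 0.2905
h_f = f(L/D)V²/(2g) = 0.2905·(66.5/0.02810)·0.925²/(2·9.81) = 29.99 m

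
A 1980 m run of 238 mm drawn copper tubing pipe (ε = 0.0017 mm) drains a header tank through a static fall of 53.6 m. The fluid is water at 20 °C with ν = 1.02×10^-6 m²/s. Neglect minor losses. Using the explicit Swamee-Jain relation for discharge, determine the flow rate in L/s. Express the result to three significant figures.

Q ≈ 142 L/s

Swamee-Jain (Type II): Q = -0.965·√(gD⁵h_f/L)·ln[ε/(3.7D) + √(3.17ν²L/(gD³h_f))]
√(gD⁵h_f/L) = √(9.81·0.238⁵·53.6/1980) = 0.01424
ε/(3.7D) = 1.93×10^-6; √(3.17ν²L/(gD³h_f)) = 3.04×10^-5
Q = -0.965·0.01424·ln(3.228×10^-5) = 0.1421 m³/s
Check: V = 3.19 m/s, Re = 7.45×10^5, f = 0.01235, h_f = 53.4 m ≈ 53.6 m ✓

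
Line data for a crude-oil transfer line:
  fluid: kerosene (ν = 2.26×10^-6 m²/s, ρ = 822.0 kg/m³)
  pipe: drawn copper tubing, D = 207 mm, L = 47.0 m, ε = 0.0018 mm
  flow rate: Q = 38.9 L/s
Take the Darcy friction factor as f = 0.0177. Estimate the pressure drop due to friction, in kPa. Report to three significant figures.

Δp ≈ 2.21 kPa

V = 4Q/(πD²) = 4·0.0389/(π·0.207²) = 1.156 m/s
h_f = f(L/D)V²/(2g) = 0.01770·(47.0/0.207)·1.156²/(2·9.81) = 0.2737 m
Δp = ρg·h_f = 822.0·9.81·0.2737 = 2.207 kPa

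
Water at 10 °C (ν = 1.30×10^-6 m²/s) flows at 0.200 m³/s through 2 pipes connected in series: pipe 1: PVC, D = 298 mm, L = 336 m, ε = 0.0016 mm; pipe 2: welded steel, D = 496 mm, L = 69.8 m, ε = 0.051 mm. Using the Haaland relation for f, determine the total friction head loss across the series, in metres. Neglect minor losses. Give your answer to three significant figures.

H ≈ 6.03 m

Pipe 1: V = 2.868 m/s, Re = 6.57×10^5, ε/D = 5.37×10^-6, f = 0.01252, h_1 = f(L/D)V²/2g = 5.915 m
Pipe 2: V = 1.035 m/s, Re = 3.95×10^5, ε/D = 1.03×10^-4, f = 0.01471, h_2 = f(L/D)V²/2g = 0.1130 m
Series → Q common, losses add: H = Σh = 6.028 m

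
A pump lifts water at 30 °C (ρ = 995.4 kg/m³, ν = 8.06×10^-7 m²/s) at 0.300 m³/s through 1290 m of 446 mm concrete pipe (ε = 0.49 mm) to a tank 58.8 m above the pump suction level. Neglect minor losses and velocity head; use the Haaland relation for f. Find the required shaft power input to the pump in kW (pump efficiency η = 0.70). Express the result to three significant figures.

P_shaft ≈ 292 kW

V = 4Q/(πD²) = 1.920 m/s; Re = 1.06×10^6; ε/D = 0.00110; f = 0.02037
h_f = f(L/D)V²/2g = 11.07 m
Total head H = z + h_f = 58.8 + 11.07 = 69.87 m
P_hyd = ρgQH = 995.4·9.81·0.300·69.87 = 204.7 kW
P_shaft = P_hyd/η = 204.7/0.70 = 292.4 kW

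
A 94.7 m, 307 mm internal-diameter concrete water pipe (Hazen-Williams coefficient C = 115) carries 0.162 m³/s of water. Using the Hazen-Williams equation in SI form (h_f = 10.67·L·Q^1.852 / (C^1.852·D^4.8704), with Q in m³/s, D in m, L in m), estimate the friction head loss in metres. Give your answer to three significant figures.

h_f = 10.67·94.7·0.162^1.852 / (115^1.852·0.307^4.8704) = 1.667 m

h_f ≈ 1.67 m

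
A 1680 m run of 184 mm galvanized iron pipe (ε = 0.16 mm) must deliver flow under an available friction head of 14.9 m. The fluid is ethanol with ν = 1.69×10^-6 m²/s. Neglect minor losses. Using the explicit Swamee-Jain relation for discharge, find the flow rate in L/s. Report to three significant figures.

Swamee-Jain (Type II): Q = -0.965·√(gD⁵h_f/L)·ln[ε/(3.7D) + √(3.17ν²L/(gD³h_f))]
√(gD⁵h_f/L) = √(9.81·0.184⁵·14.9/1680) = 0.004284
ε/(3.7D) = 2.35×10^-4; √(3.17ν²L/(gD³h_f)) = 1.29×10^-4
Q = -0.965·0.004284·ln(3.643×10^-4) = 0.03273 m³/s
Check: V = 1.23 m/s, Re = 1.34×10^5, f = 0.02129, h_f = 15.0 m ≈ 14.9 m ✓

Q ≈ 32.7 L/s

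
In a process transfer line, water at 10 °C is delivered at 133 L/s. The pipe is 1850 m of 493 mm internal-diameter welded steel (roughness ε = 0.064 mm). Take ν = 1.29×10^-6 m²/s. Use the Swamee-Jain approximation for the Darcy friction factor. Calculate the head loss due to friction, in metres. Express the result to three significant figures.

h_f ≈ 1.48 m

V = 4Q/(πD²) = 4·0.133/(π·0.493²) = 0.6967 m/s
Re = VD/ν = 0.6967·0.493/1.29×10^-6 = 2.66×10^5 → turbulent
ε/D = 0.064/493 = 1.30×10^-4
Swamee-Jain: f = 0.01596
h_f = f(L/D)V²/(2g) = 0.01596·(1850/0.493)·0.6967²/(2·9.81) = 1.482 m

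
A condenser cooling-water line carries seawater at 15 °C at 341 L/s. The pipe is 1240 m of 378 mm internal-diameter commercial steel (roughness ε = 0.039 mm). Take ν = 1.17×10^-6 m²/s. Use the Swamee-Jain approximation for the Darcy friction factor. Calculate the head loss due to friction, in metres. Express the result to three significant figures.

V = 4Q/(πD²) = 4·0.341/(π·0.378²) = 3.039 m/s
Re = VD/ν = 3.039·0.378/1.17×10^-6 = 9.82×10^5 → turbulent
ε/D = 0.039/378 = 1.03×10^-4
Swamee-Jain: f = 0.01357
h_f = f(L/D)V²/(2g) = 0.01357·(1240/0.378)·3.039²/(2·9.81) = 20.96 m

h_f ≈ 21.0 m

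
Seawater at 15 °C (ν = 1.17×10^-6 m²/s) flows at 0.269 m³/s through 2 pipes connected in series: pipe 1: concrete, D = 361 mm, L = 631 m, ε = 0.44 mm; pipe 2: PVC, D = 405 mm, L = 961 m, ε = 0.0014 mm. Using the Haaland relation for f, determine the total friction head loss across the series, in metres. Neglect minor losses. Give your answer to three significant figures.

Pipe 1: V = 2.628 m/s, Re = 8.11×10^5, ε/D = 0.00122, f = 0.02094, h_1 = f(L/D)V²/2g = 12.89 m
Pipe 2: V = 2.088 m/s, Re = 7.23×10^5, ε/D = 3.46×10^-6, f = 0.01229, h_2 = f(L/D)V²/2g = 6.481 m
Series → Q common, losses add: H = Σh = 19.37 m

H ≈ 19.4 m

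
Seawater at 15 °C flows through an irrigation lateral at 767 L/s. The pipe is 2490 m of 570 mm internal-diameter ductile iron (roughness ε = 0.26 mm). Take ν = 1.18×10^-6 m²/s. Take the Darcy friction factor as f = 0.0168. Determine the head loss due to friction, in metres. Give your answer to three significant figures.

h_f ≈ 33.8 m

V = 4Q/(πD²) = 4·0.767/(π·0.570²) = 3.006 m/s
h_f = f(L/D)V²/(2g) = 0.01680·(2490/0.570)·3.006²/(2·9.81) = 33.79 m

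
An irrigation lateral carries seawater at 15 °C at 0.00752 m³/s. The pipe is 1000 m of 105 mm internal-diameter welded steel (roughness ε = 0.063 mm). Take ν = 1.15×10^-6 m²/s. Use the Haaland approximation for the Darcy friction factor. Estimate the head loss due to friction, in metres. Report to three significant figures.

h_f ≈ 7.72 m

V = 4Q/(πD²) = 4·0.00752/(π·0.105²) = 0.8685 m/s
Re = VD/ν = 0.8685·0.105/1.15×10^-6 = 7.93×10^4 → turbulent
ε/D = 0.063/105 = 6.00×10^-4
Haaland: f = 0.02108
h_f = f(L/D)V²/(2g) = 0.02108·(1000/0.105)·0.8685²/(2·9.81) = 7.717 m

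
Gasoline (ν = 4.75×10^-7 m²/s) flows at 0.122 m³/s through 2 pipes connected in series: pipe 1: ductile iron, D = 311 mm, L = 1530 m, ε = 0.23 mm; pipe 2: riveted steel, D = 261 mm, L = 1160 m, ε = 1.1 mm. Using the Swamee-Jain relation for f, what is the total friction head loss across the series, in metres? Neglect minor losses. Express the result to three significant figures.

H ≈ 46.3 m

Pipe 1: V = 1.606 m/s, Re = 1.05×10^6, ε/D = 7.40×10^-4, f = 0.01872, h_1 = f(L/D)V²/2g = 12.11 m
Pipe 2: V = 2.280 m/s, Re = 1.25×10^6, ε/D = 0.00421, f = 0.02899, h_2 = f(L/D)V²/2g = 34.15 m
Series → Q common, losses add: H = Σh = 46.26 m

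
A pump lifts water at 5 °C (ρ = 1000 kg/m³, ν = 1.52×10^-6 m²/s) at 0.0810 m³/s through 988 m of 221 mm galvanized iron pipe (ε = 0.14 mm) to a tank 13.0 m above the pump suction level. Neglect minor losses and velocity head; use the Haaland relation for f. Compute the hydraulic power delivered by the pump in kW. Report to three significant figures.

V = 4Q/(πD²) = 2.112 m/s; Re = 3.07×10^5; ε/D = 6.33×10^-4; f = 0.01879
h_f = f(L/D)V²/2g = 19.09 m
Total head H = z + h_f = 13.0 + 19.09 = 32.09 m
P_hyd = ρgQH = 1000·9.81·0.0810·32.09 = 25.50 kW

P_hyd ≈ 25.5 kW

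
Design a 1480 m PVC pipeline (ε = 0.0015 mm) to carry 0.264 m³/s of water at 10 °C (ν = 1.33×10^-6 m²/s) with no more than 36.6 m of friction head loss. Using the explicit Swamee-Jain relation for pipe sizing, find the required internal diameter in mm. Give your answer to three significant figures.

D ≈ 313 mm

Swamee-Jain (Type III): D = 0.66·[ε^1.25·(LQ²/(gh_f))^4.75 + ν·Q^9.4·(L/(gh_f))^5.2]^0.04
LQ²/(gh_f) = 0.2873; L/(gh_f) = 4.122
Term 1 = ε^1.25·(…)^4.75 = 1.40×10^-10; Term 2 = ν·Q^9.4·(…)^5.2 = 7.68×10^-9
D = 0.66·(1.40×10^-10 + 7.68×10^-9)^0.04 = 0.3128 m = 313 mm
Check: V = 3.44 m/s, Re = 8.08×10^5, f = 0.01214, h_f = 34.5 m ≈ 36.6 m ✓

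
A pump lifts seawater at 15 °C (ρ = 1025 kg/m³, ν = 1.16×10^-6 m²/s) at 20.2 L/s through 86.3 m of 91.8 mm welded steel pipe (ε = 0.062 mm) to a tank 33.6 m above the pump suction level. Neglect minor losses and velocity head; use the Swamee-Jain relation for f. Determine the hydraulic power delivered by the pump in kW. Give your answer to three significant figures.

P_hyd ≈ 8.60 kW

V = 4Q/(πD²) = 3.052 m/s; Re = 2.42×10^5; ε/D = 6.75×10^-4; f = 0.01953
h_f = f(L/D)V²/2g = 8.718 m
Total head H = z + h_f = 33.6 + 8.718 = 42.32 m
P_hyd = ρgQH = 1025·9.81·0.0202·42.32 = 8.596 kW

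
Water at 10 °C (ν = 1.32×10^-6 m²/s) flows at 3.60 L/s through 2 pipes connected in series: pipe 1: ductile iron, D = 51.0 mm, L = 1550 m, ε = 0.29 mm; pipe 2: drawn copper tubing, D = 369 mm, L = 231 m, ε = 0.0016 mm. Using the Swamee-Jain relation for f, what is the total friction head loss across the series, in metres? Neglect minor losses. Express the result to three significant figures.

Pipe 1: V = 1.762 m/s, Re = 6.81×10^4, ε/D = 0.00569, f = 0.03315, h_1 = f(L/D)V²/2g = 159.5 m
Pipe 2: V = 0.03366 m/s, Re = 9410, ε/D = 4.34×10^-6, f = 0.03150, h_2 = f(L/D)V²/2g = 0.001139 m
Series → Q common, losses add: H = Σh = 159.5 m

H ≈ 159 m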